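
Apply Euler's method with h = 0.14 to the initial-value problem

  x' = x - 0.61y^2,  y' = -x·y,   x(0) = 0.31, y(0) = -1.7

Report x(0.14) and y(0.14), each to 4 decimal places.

0.1066, -1.6262

Euler on (x,y): x_{n+1} = x_n + h·x', y_{n+1} = y_n + h·y'.
0.000000: (0.310000, -1.700000); f=(-1.452900, 0.527000) → (0.106594, -1.626220)
(x(0.14), y(0.14)) ≈ (0.1066, -1.6262)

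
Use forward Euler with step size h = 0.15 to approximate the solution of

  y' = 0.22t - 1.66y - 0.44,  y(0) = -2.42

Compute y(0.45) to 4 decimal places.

Euler: y_{n+1} = y_n + h·f(t_n, y_n).
t=0.000000, y=-2.420000: f=3.577200 → y ← -2.420000 + 0.15·3.577200 = -1.883420
t=0.150000, y=-1.883420: f=2.719477 → y ← -1.883420 + 0.15·2.719477 = -1.475498
t=0.300000, y=-1.475498: f=2.075327 → y ← -1.475498 + 0.15·2.075327 = -1.164199
y(0.45) ≈ -1.1642

-1.1642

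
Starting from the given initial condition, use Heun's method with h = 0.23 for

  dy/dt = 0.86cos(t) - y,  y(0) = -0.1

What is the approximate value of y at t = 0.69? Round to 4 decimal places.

Heun: k1 = f(t_n, y_n); k2 = f(t_n + h, y_n + h·k1); y_{n+1} = y_n + (h/2)·(k1 + k2).
t=0.000000, y=-0.100000:
  k1 = f(0.000000, -0.100000) = 0.960000
  k2 = f(0.230000, 0.120800) = 0.716553
  y ← -0.100000 + (0.23/2)·(0.960000 + 0.716553) = 0.092804
t=0.230000, y=0.092804:
  k1 = f(0.230000, 0.092804) = 0.744549
  k2 = f(0.460000, 0.264050) = 0.506555
  y ← 0.092804 + (0.23/2)·(0.744549 + 0.506555) = 0.236681
t=0.460000, y=0.236681:
  k1 = f(0.460000, 0.236681) = 0.533925
  k2 = f(0.690000, 0.359483) = 0.303788
  y ← 0.236681 + (0.23/2)·(0.533925 + 0.303788) = 0.333018
y(0.69) ≈ 0.3330

0.3330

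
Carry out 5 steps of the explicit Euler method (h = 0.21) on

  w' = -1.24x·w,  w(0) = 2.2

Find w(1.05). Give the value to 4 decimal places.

Euler: w_{n+1} = w_n + h·f(x_n, w_n).
x=0.000000, w=2.200000: f=0.000000 → w ← 2.200000 + 0.21·0.000000 = 2.200000
x=0.210000, w=2.200000: f=-0.572880 → w ← 2.200000 + 0.21·(-0.572880) = 2.079695
x=0.420000, w=2.079695: f=-1.083105 → w ← 2.079695 + 0.21·(-1.083105) = 1.852243
x=0.630000, w=1.852243: f=-1.446972 → w ← 1.852243 + 0.21·(-1.446972) = 1.548379
x=0.840000, w=1.548379: f=-1.612791 → w ← 1.548379 + 0.21·(-1.612791) = 1.209693
w(1.05) ≈ 1.2097

1.2097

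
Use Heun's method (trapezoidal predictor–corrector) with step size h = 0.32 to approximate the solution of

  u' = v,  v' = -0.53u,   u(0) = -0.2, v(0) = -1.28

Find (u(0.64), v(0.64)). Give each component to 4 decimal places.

-0.9754, -1.0760

Heun on (u,v): k1 = f(x_n, state_n); k2 = f(x_n + h, state_n + h·k1); state_{n+1} = state_n + (h/2)·(k1 + k2).
0.000000: (-0.200000, -1.280000)
  k1 = (-1.280000, 0.106000)
  predictor → (-0.609600, -1.246080)
  k2 = (-1.246080, 0.323088)
  → (-0.604173, -1.211346)
0.320000: (-0.604173, -1.211346)
  k1 = (-1.211346, 0.320212)
  predictor → (-0.991803, -1.108878)
  k2 = (-1.108878, 0.525656)
  → (-0.975409, -1.076007)
(u(0.64), v(0.64)) ≈ (-0.9754, -1.0760)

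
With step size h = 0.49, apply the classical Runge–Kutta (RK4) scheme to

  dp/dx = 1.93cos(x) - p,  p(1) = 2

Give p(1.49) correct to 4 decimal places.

1.4480

RK4: k1 = f(x_n, p_n); k2 = f(x_n + h/2, p_n + (h/2)·k1); k3 = f(x_n + h/2, p_n + (h/2)·k2); k4 = f(x_n + h, p_n + h·k3); p_{n+1} = p_n + (h/6)·(k1 + 2k2 + 2k3 + k4).
x=1.000000, p=2.000000:
  k1 = f(1.000000, 2.000000) = -0.957217
  k2 = f(1.245000, 1.765482) = -1.147760
  k3 = f(1.245000, 1.718799) = -1.101077
  k4 = f(1.490000, 1.460472) = -1.304705
  p ← 2.000000 + (0.49/6)·(k1 + 2k2 + 2k3 + k4) = 1.447966
p(1.49) ≈ 1.4480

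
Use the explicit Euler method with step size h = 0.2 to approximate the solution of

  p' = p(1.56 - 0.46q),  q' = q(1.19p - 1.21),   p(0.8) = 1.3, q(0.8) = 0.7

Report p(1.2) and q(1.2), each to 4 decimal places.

2.0164, 0.8548

Euler on (p,q): p_{n+1} = p_n + h·p', q_{n+1} = q_n + h·q'.
0.800000: (1.300000, 0.700000); f=(1.609400, 0.235900) → (1.621880, 0.747180)
1.000000: (1.621880, 0.747180); f=(1.972688, 0.537997) → (2.016418, 0.854779)
(p(1.2), q(1.2)) ≈ (2.0164, 0.8548)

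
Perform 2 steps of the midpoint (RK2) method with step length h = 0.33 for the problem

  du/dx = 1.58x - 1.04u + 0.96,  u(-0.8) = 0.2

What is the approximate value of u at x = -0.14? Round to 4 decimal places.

0.2500

Midpoint: k1 = f(x_n, u_n); k2 = f(x_n + h/2, u_n + (h/2)·k1); u_{n+1} = u_n + h·k2.
x=-0.800000, u=0.200000:
  k1 = f(-0.800000, 0.200000) = -0.512000
  k2 = f(-0.635000, 0.115520) = -0.163441
  u ← 0.200000 + 0.33·(-0.163441) = 0.146065
x=-0.470000, u=0.146065:
  k1 = f(-0.470000, 0.146065) = 0.065493
  k2 = f(-0.305000, 0.156871) = 0.314954
  u ← 0.146065 + 0.33·0.314954 = 0.249999
u(-0.14) ≈ 0.2500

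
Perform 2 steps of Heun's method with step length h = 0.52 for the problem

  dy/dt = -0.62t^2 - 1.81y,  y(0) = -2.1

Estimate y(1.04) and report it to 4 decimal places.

-0.7274

Heun: k1 = f(t_n, y_n); k2 = f(t_n + h, y_n + h·k1); y_{n+1} = y_n + (h/2)·(k1 + k2).
t=0.000000, y=-2.100000:
  k1 = f(0.000000, -2.100000) = 3.801000
  k2 = f(0.520000, -0.123480) = 0.055851
  y ← -2.100000 + (0.52/2)·(3.801000 + 0.055851) = -1.097219
t=0.520000, y=-1.097219:
  k1 = f(0.520000, -1.097219) = 1.818318
  k2 = f(1.040000, -0.151693) = -0.396027
  y ← -1.097219 + (0.52/2)·(1.818318 + (-0.396027)) = -0.727423
y(1.04) ≈ -0.7274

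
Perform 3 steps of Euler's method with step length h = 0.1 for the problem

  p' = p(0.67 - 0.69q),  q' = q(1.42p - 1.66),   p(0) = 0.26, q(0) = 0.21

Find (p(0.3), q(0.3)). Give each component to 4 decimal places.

Euler on (p,q): p_{n+1} = p_n + h·p', q_{n+1} = q_n + h·q'.
0.000000: (0.260000, 0.210000); f=(0.136526, -0.271068) → (0.273653, 0.182893)
0.100000: (0.273653, 0.182893); f=(0.148813, -0.232533) → (0.288534, 0.159640)
0.200000: (0.288534, 0.159640); f=(0.161535, -0.199595) → (0.304687, 0.139680)
(p(0.3), q(0.3)) ≈ (0.3047, 0.1397)

0.3047, 0.1397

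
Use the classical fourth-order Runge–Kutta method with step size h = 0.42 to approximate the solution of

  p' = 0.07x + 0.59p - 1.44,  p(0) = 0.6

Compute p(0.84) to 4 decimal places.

RK4: k1 = f(x_n, p_n); k2 = f(x_n + h/2, p_n + (h/2)·k1); k3 = f(x_n + h/2, p_n + (h/2)·k2); k4 = f(x_n + h, p_n + h·k3); p_{n+1} = p_n + (h/6)·(k1 + 2k2 + 2k3 + k4).
x=0.000000, p=0.600000:
  k1 = f(0.000000, 0.600000) = -1.086000
  k2 = f(0.210000, 0.371940) = -1.205855
  k3 = f(0.210000, 0.346770) = -1.220705
  k4 = f(0.420000, 0.087304) = -1.359091
  p ← 0.600000 + (0.42/6)·(k1 + 2k2 + 2k3 + k4) = 0.089125
x=0.420000, p=0.089125:
  k1 = f(0.420000, 0.089125) = -1.358016
  k2 = f(0.630000, -0.196058) = -1.511574
  k3 = f(0.630000, -0.228306) = -1.530600
  k4 = f(0.840000, -0.553727) = -1.707899
  p ← 0.089125 + (0.42/6)·(k1 + 2k2 + 2k3 + k4) = -0.551393
p(0.84) ≈ -0.5514

-0.5514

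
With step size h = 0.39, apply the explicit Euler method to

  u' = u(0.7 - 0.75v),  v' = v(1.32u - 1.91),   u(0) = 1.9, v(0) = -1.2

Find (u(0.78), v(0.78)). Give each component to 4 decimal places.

Euler on (u,v): u_{n+1} = u_n + h·u', v_{n+1} = v_n + h·v'.
0.000000: (1.900000, -1.200000); f=(3.040000, -0.717600) → (3.085600, -1.479864)
0.390000: (3.085600, -1.479864); f=(5.584621, -3.200934) → (5.263602, -2.728228)
(u(0.78), v(0.78)) ≈ (5.2636, -2.7282)

5.2636, -2.7282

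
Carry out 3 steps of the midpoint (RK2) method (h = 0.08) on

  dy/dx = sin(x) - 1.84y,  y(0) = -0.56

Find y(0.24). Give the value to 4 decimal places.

Midpoint: k1 = f(x_n, y_n); k2 = f(x_n + h/2, y_n + (h/2)·k1); y_{n+1} = y_n + h·k2.
x=0.000000, y=-0.560000:
  k1 = f(0.000000, -0.560000) = 1.030400
  k2 = f(0.040000, -0.518784) = 0.994552
  y ← -0.560000 + 0.08·0.994552 = -0.480436
x=0.080000, y=-0.480436:
  k1 = f(0.080000, -0.480436) = 0.963917
  k2 = f(0.120000, -0.441879) = 0.932770
  y ← -0.480436 + 0.08·0.932770 = -0.405814
x=0.160000, y=-0.405814:
  k1 = f(0.160000, -0.405814) = 0.906016
  k2 = f(0.200000, -0.369574) = 0.878685
  y ← -0.405814 + 0.08·0.878685 = -0.335519
y(0.24) ≈ -0.3355

-0.3355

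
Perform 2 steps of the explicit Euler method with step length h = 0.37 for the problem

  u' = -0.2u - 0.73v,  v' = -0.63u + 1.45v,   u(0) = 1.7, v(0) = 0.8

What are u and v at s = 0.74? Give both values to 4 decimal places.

Euler on (u,v): u_{n+1} = u_n + h·u', v_{n+1} = v_n + h·v'.
0.000000: (1.700000, 0.800000); f=(-0.924000, 0.089000) → (1.358120, 0.832930)
0.370000: (1.358120, 0.832930); f=(-0.879663, 0.352133) → (1.032645, 0.963219)
(u(0.74), v(0.74)) ≈ (1.0326, 0.9632)

1.0326, 0.9632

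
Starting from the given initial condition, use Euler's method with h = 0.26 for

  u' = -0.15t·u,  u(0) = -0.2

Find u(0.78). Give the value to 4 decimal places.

-0.1940

Euler: u_{n+1} = u_n + h·f(t_n, u_n).
t=0.000000, u=-0.200000: f=0.000000 → u ← -0.200000 + 0.26·0.000000 = -0.200000
t=0.260000, u=-0.200000: f=0.007800 → u ← -0.200000 + 0.26·0.007800 = -0.197972
t=0.520000, u=-0.197972: f=0.015442 → u ← -0.197972 + 0.26·0.015442 = -0.193957
u(0.78) ≈ -0.1940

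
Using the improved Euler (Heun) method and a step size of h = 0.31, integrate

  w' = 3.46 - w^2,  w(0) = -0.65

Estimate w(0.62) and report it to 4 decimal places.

1.1031

Heun: k1 = f(x_n, w_n); k2 = f(x_n + h, w_n + h·k1); w_{n+1} = w_n + (h/2)·(k1 + k2).
x=0.000000, w=-0.650000:
  k1 = f(0.000000, -0.650000) = 3.037500
  k2 = f(0.310000, 0.291625) = 3.374955
  w ← -0.650000 + (0.31/2)·(3.037500 + 3.374955) = 0.343931
x=0.310000, w=0.343931:
  k1 = f(0.310000, 0.343931) = 3.341712
  k2 = f(0.620000, 1.379861) = 1.555983
  w ← 0.343931 + (0.31/2)·(3.341712 + 1.555983) = 1.103073
w(0.62) ≈ 1.1031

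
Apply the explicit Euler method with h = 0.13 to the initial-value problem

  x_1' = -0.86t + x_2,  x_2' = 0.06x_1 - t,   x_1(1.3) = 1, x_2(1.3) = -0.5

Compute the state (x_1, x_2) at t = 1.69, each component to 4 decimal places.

0.2601, -1.0395

Euler on (x_1,x_2): x_1_{n+1} = x_1_n + h·x_1', x_2_{n+1} = x_2_n + h·x_2'.
1.300000: (1.000000, -0.500000); f=(-1.618000, -1.240000) → (0.789660, -0.661200)
1.430000: (0.789660, -0.661200); f=(-1.891000, -1.382620) → (0.543830, -0.840941)
1.560000: (0.543830, -0.840941); f=(-2.182541, -1.527370) → (0.260100, -1.039499)
(x_1(1.69), x_2(1.69)) ≈ (0.2601, -1.0395)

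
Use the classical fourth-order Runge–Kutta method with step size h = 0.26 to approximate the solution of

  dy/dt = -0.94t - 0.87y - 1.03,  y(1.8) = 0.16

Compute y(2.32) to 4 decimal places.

RK4: k1 = f(t_n, y_n); k2 = f(t_n + h/2, y_n + (h/2)·k1); k3 = f(t_n + h/2, y_n + (h/2)·k2); k4 = f(t_n + h, y_n + h·k3); y_{n+1} = y_n + (h/6)·(k1 + 2k2 + 2k3 + k4).
t=1.800000, y=0.160000:
  k1 = f(1.800000, 0.160000) = -2.861200
  k2 = f(1.930000, -0.211956) = -2.659798
  k3 = f(1.930000, -0.185774) = -2.682577
  k4 = f(2.060000, -0.537470) = -2.498801
  y ← 0.160000 + (0.26/6)·(k1 + 2k2 + 2k3 + k4) = -0.535273
t=2.060000, y=-0.535273:
  k1 = f(2.060000, -0.535273) = -2.500713
  k2 = f(2.190000, -0.860365) = -2.340082
  k3 = f(2.190000, -0.839483) = -2.358250
  k4 = f(2.320000, -1.148417) = -2.211677
  y ← -0.535273 + (0.26/6)·(k1 + 2k2 + 2k3 + k4) = -1.146665
y(2.32) ≈ -1.1467

-1.1467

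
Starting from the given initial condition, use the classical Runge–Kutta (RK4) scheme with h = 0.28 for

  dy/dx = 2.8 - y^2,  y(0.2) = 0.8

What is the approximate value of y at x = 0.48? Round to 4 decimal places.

1.2654

RK4: k1 = f(x_n, y_n); k2 = f(x_n + h/2, y_n + (h/2)·k1); k3 = f(x_n + h/2, y_n + (h/2)·k2); k4 = f(x_n + h, y_n + h·k3); y_{n+1} = y_n + (h/6)·(k1 + 2k2 + 2k3 + k4).
x=0.200000, y=0.800000:
  k1 = f(0.200000, 0.800000) = 2.160000
  k2 = f(0.340000, 1.102400) = 1.584714
  k3 = f(0.340000, 1.021860) = 1.755802
  k4 = f(0.480000, 1.291625) = 1.131706
  y ← 0.800000 + (0.28/6)·(k1 + 2k2 + 2k3 + k4) = 1.265394
y(0.48) ≈ 1.2654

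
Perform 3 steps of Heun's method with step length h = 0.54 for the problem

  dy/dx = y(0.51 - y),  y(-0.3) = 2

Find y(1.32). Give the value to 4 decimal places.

Heun: k1 = f(x_n, y_n); k2 = f(x_n + h, y_n + h·k1); y_{n+1} = y_n + (h/2)·(k1 + k2).
x=-0.300000, y=2.000000:
  k1 = f(-0.300000, 2.000000) = -2.980000
  k2 = f(0.240000, 0.390800) = 0.046583
  y ← 2.000000 + (0.54/2)·(-2.980000 + 0.046583) = 1.207978
x=0.240000, y=1.207978:
  k1 = f(0.240000, 1.207978) = -0.843141
  k2 = f(0.780000, 0.752681) = -0.182662
  y ← 1.207978 + (0.54/2)·(-0.843141 + (-0.182662)) = 0.931011
x=0.780000, y=0.931011:
  k1 = f(0.780000, 0.931011) = -0.391966
  k2 = f(1.320000, 0.719349) = -0.150595
  y ← 0.931011 + (0.54/2)·(-0.391966 + (-0.150595)) = 0.784519
y(1.32) ≈ 0.7845

0.7845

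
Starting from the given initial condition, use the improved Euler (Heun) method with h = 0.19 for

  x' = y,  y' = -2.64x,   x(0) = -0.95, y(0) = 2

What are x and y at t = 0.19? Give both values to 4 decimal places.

-0.5247, 2.3812

Heun on (x,y): k1 = f(t_n, state_n); k2 = f(t_n + h, state_n + h·k1); state_{n+1} = state_n + (h/2)·(k1 + k2).
0.000000: (-0.950000, 2.000000)
  k1 = (2.000000, 2.508000)
  predictor → (-0.570000, 2.476520)
  k2 = (2.476520, 1.504800)
  → (-0.524731, 2.381216)
(x(0.19), y(0.19)) ≈ (-0.5247, 2.3812)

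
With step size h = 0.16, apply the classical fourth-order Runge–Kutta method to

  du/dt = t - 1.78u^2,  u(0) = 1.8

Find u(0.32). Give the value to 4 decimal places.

RK4: k1 = f(t_n, u_n); k2 = f(t_n + h/2, u_n + (h/2)·k1); k3 = f(t_n + h/2, u_n + (h/2)·k2); k4 = f(t_n + h, u_n + h·k3); u_{n+1} = u_n + (h/6)·(k1 + 2k2 + 2k3 + k4).
t=0.000000, u=1.800000:
  k1 = f(0.000000, 1.800000) = -5.767200
  k2 = f(0.080000, 1.338624) = -3.109607
  k3 = f(0.080000, 1.551231) = -4.203248
  k4 = f(0.160000, 1.127480) = -2.102757
  u ← 1.800000 + (0.16/6)·(k1 + 2k2 + 2k3 + k4) = 1.200116
t=0.160000, u=1.200116:
  k1 = f(0.160000, 1.200116) = -2.403694
  k2 = f(0.240000, 1.007820) = -1.567948
  k3 = f(0.240000, 1.074680) = -1.815787
  k4 = f(0.320000, 0.909590) = -1.152689
  u ← 1.200116 + (0.16/6)·(k1 + 2k2 + 2k3 + k4) = 0.924813
u(0.32) ≈ 0.9248

0.9248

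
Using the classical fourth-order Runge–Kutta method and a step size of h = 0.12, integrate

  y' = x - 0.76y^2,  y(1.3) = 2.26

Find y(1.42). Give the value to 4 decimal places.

2.0105

RK4: k1 = f(x_n, y_n); k2 = f(x_n + h/2, y_n + (h/2)·k1); k3 = f(x_n + h/2, y_n + (h/2)·k2); k4 = f(x_n + h, y_n + h·k3); y_{n+1} = y_n + (h/6)·(k1 + 2k2 + 2k3 + k4).
x=1.300000, y=2.260000:
  k1 = f(1.300000, 2.260000) = -2.581776
  k2 = f(1.360000, 2.105093) = -2.007878
  k3 = f(1.360000, 2.139527) = -2.118959
  k4 = f(1.420000, 2.005725) = -1.637429
  y ← 2.260000 + (0.12/6)·(k1 + 2k2 + 2k3 + k4) = 2.010542
y(1.42) ≈ 2.0105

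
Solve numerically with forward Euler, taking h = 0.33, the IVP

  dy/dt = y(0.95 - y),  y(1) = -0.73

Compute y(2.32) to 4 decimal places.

Euler: y_{n+1} = y_n + h·f(t_n, y_n).
t=1.000000, y=-0.730000: f=-1.226400 → y ← -0.730000 + 0.33·(-1.226400) = -1.134712
t=1.330000, y=-1.134712: f=-2.365548 → y ← -1.134712 + 0.33·(-2.365548) = -1.915343
t=1.660000, y=-1.915343: f=-5.488113 → y ← -1.915343 + 0.33·(-5.488113) = -3.726420
t=1.990000, y=-3.726420: f=-17.426307 → y ← -3.726420 + 0.33·(-17.426307) = -9.477101
y(2.32) ≈ -9.4771

-9.4771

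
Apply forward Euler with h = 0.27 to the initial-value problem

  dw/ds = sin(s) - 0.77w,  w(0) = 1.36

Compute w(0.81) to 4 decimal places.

0.8718

Euler: w_{n+1} = w_n + h·f(s_n, w_n).
s=0.000000, w=1.360000: f=-1.047200 → w ← 1.360000 + 0.27·(-1.047200) = 1.077256
s=0.270000, w=1.077256: f=-0.562756 → w ← 1.077256 + 0.27·(-0.562756) = 0.925312
s=0.540000, w=0.925312: f=-0.198354 → w ← 0.925312 + 0.27·(-0.198354) = 0.871756
w(0.81) ≈ 0.8718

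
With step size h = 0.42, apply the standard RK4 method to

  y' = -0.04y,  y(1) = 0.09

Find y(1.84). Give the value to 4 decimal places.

0.0870

RK4: k1 = f(s_n, y_n); k2 = f(s_n + h/2, y_n + (h/2)·k1); k3 = f(s_n + h/2, y_n + (h/2)·k2); k4 = f(s_n + h, y_n + h·k3); y_{n+1} = y_n + (h/6)·(k1 + 2k2 + 2k3 + k4).
s=1.000000, y=0.090000:
  k1 = f(1.000000, 0.090000) = -0.003600
  k2 = f(1.210000, 0.089244) = -0.003570
  k3 = f(1.210000, 0.089250) = -0.003570
  k4 = f(1.420000, 0.088501) = -0.003540
  y ← 0.090000 + (0.42/6)·(k1 + 2k2 + 2k3 + k4) = 0.088501
s=1.420000, y=0.088501:
  k1 = f(1.420000, 0.088501) = -0.003540
  k2 = f(1.630000, 0.087757) = -0.003510
  k3 = f(1.630000, 0.087763) = -0.003511
  k4 = f(1.840000, 0.087026) = -0.003481
  y ← 0.088501 + (0.42/6)·(k1 + 2k2 + 2k3 + k4) = 0.087026
y(1.84) ≈ 0.0870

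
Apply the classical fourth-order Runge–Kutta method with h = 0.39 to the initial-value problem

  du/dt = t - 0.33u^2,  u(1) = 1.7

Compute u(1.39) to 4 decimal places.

RK4: k1 = f(t_n, u_n); k2 = f(t_n + h/2, u_n + (h/2)·k1); k3 = f(t_n + h/2, u_n + (h/2)·k2); k4 = f(t_n + h, u_n + h·k3); u_{n+1} = u_n + (h/6)·(k1 + 2k2 + 2k3 + k4).
t=1.000000, u=1.700000:
  k1 = f(1.000000, 1.700000) = 0.046300
  k2 = f(1.195000, 1.709028) = 0.231143
  k3 = f(1.195000, 1.745073) = 0.190058
  k4 = f(1.390000, 1.774123) = 0.351321
  u ← 1.700000 + (0.39/6)·(k1 + 2k2 + 2k3 + k4) = 1.780602
u(1.39) ≈ 1.7806

1.7806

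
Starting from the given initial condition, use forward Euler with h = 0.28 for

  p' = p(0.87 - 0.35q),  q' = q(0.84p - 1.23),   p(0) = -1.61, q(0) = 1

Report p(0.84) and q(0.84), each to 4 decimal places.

Euler on (p,q): p_{n+1} = p_n + h·p', q_{n+1} = q_n + h·q'.
0.000000: (-1.610000, 1.000000); f=(-0.837200, -2.582400) → (-1.844416, 0.276928)
0.280000: (-1.844416, 0.276928); f=(-1.425872, -0.769669) → (-2.243660, 0.061421)
0.560000: (-2.243660, 0.061421); f=(-1.903752, -0.191306) → (-2.776711, 0.007855)
(p(0.84), q(0.84)) ≈ (-2.7767, 0.0079)

-2.7767, 0.0079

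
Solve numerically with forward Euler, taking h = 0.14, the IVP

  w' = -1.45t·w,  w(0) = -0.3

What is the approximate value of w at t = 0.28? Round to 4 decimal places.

-0.2915

Euler: w_{n+1} = w_n + h·f(t_n, w_n).
t=0.000000, w=-0.300000: f=0.000000 → w ← -0.300000 + 0.14·0.000000 = -0.300000
t=0.140000, w=-0.300000: f=0.060900 → w ← -0.300000 + 0.14·0.060900 = -0.291474
w(0.28) ≈ -0.2915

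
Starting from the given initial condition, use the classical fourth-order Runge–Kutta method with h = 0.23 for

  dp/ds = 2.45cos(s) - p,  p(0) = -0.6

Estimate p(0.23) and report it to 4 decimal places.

RK4: k1 = f(s_n, p_n); k2 = f(s_n + h/2, p_n + (h/2)·k1); k3 = f(s_n + h/2, p_n + (h/2)·k2); k4 = f(s_n + h, p_n + h·k3); p_{n+1} = p_n + (h/6)·(k1 + 2k2 + 2k3 + k4).
s=0.000000, p=-0.600000:
  k1 = f(0.000000, -0.600000) = 3.050000
  k2 = f(0.115000, -0.249250) = 2.683067
  k3 = f(0.115000, -0.291447) = 2.725264
  k4 = f(0.230000, 0.026811) = 2.358672
  p ← -0.600000 + (0.23/6)·(k1 + 2k2 + 2k3 + k4) = 0.021971
p(0.23) ≈ 0.0220

0.0220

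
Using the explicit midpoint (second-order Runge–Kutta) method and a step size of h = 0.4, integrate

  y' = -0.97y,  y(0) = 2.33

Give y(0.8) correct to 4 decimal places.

Midpoint: k1 = f(s_n, y_n); k2 = f(s_n + h/2, y_n + (h/2)·k1); y_{n+1} = y_n + h·k2.
s=0.000000, y=2.330000:
  k1 = f(0.000000, 2.330000) = -2.260100
  k2 = f(0.200000, 1.877980) = -1.821641
  y ← 2.330000 + 0.4·(-1.821641) = 1.601344
s=0.400000, y=1.601344:
  k1 = f(0.400000, 1.601344) = -1.553303
  k2 = f(0.600000, 1.290683) = -1.251963
  y ← 1.601344 + 0.4·(-1.251963) = 1.100559
y(0.8) ≈ 1.1006

1.1006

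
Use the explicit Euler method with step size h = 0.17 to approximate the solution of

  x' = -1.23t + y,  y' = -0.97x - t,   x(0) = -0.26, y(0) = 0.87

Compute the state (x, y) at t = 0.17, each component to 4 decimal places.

-0.1121, 0.9129

Euler on (x,y): x_{n+1} = x_n + h·x', y_{n+1} = y_n + h·y'.
0.000000: (-0.260000, 0.870000); f=(0.870000, 0.252200) → (-0.112100, 0.912874)
(x(0.17), y(0.17)) ≈ (-0.1121, 0.9129)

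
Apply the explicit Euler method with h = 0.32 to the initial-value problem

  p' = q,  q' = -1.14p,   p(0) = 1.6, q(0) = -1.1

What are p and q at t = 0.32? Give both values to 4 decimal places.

Euler on (p,q): p_{n+1} = p_n + h·p', q_{n+1} = q_n + h·q'.
0.000000: (1.600000, -1.100000); f=(-1.100000, -1.824000) → (1.248000, -1.683680)
(p(0.32), q(0.32)) ≈ (1.2480, -1.6837)

1.2480, -1.6837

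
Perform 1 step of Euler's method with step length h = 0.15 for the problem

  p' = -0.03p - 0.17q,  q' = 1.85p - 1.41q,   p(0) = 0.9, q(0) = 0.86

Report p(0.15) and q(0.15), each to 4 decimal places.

0.8740, 0.9279

Euler on (p,q): p_{n+1} = p_n + h·p', q_{n+1} = q_n + h·q'.
0.000000: (0.900000, 0.860000); f=(-0.173200, 0.452400) → (0.874020, 0.927860)
(p(0.15), q(0.15)) ≈ (0.8740, 0.9279)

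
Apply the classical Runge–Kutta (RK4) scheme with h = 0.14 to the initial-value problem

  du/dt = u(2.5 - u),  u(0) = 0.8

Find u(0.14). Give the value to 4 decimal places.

1.0010

RK4: k1 = f(t_n, u_n); k2 = f(t_n + h/2, u_n + (h/2)·k1); k3 = f(t_n + h/2, u_n + (h/2)·k2); k4 = f(t_n + h, u_n + h·k3); u_{n+1} = u_n + (h/6)·(k1 + 2k2 + 2k3 + k4).
t=0.000000, u=0.800000:
  k1 = f(0.000000, 0.800000) = 1.360000
  k2 = f(0.070000, 0.895200) = 1.436617
  k3 = f(0.070000, 0.900563) = 1.440394
  k4 = f(0.140000, 1.001655) = 1.500825
  u ← 0.800000 + (0.14/6)·(k1 + 2k2 + 2k3 + k4) = 1.001013
u(0.14) ≈ 1.0010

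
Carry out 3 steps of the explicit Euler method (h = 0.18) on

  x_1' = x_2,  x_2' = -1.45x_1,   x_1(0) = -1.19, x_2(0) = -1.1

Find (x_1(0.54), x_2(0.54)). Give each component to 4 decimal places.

-1.6070, -0.0278

Euler on (x_1,x_2): x_1_{n+1} = x_1_n + h·x_1', x_2_{n+1} = x_2_n + h·x_2'.
0.000000: (-1.190000, -1.100000); f=(-1.100000, 1.725500) → (-1.388000, -0.789410)
0.180000: (-1.388000, -0.789410); f=(-0.789410, 2.012600) → (-1.530094, -0.427142)
0.360000: (-1.530094, -0.427142); f=(-0.427142, 2.218636) → (-1.606979, -0.027788)
(x_1(0.54), x_2(0.54)) ≈ (-1.6070, -0.0278)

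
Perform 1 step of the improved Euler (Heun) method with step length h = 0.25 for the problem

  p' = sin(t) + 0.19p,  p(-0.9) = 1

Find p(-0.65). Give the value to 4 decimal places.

0.8704

Heun: k1 = f(t_n, p_n); k2 = f(t_n + h, p_n + h·k1); p_{n+1} = p_n + (h/2)·(k1 + k2).
t=-0.900000, p=1.000000:
  k1 = f(-0.900000, 1.000000) = -0.593327
  k2 = f(-0.650000, 0.851668) = -0.443369
  p ← 1.000000 + (0.25/2)·(-0.593327 + (-0.443369)) = 0.870413
p(-0.65) ≈ 0.8704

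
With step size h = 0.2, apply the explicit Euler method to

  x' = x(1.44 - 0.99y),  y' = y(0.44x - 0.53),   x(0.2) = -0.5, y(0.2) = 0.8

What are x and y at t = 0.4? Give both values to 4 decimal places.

-0.5648, 0.6800

Euler on (x,y): x_{n+1} = x_n + h·x', y_{n+1} = y_n + h·y'.
0.200000: (-0.500000, 0.800000); f=(-0.324000, -0.600000) → (-0.564800, 0.680000)
(x(0.4), y(0.4)) ≈ (-0.5648, 0.6800)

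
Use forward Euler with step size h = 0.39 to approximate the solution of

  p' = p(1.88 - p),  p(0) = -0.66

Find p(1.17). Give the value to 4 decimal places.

-8.5079

Euler: p_{n+1} = p_n + h·f(t_n, p_n).
t=0.000000, p=-0.660000: f=-1.676400 → p ← -0.660000 + 0.39·(-1.676400) = -1.313796
t=0.390000, p=-1.313796: f=-4.195996 → p ← -1.313796 + 0.39·(-4.195996) = -2.950235
t=0.780000, p=-2.950235: f=-14.250325 → p ← -2.950235 + 0.39·(-14.250325) = -8.507861
p(1.17) ≈ -8.5079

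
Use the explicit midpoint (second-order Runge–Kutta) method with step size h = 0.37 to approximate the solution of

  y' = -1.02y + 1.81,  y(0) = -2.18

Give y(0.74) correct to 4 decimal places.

-0.1291

Midpoint: k1 = f(t_n, y_n); k2 = f(t_n + h/2, y_n + (h/2)·k1); y_{n+1} = y_n + h·k2.
t=0.000000, y=-2.180000:
  k1 = f(0.000000, -2.180000) = 4.033600
  k2 = f(0.185000, -1.433784) = 3.272460
  y ← -2.180000 + 0.37·3.272460 = -0.969190
t=0.370000, y=-0.969190:
  k1 = f(0.370000, -0.969190) = 2.798574
  k2 = f(0.555000, -0.451454) = 2.270483
  y ← -0.969190 + 0.37·2.270483 = -0.129111
y(0.74) ≈ -0.1291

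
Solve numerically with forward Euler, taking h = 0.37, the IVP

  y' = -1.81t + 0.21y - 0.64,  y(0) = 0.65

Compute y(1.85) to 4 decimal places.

-3.1159

Euler: y_{n+1} = y_n + h·f(t_n, y_n).
t=0.000000, y=0.650000: f=-0.503500 → y ← 0.650000 + 0.37·(-0.503500) = 0.463705
t=0.370000, y=0.463705: f=-1.212322 → y ← 0.463705 + 0.37·(-1.212322) = 0.015146
t=0.740000, y=0.015146: f=-1.976219 → y ← 0.015146 + 0.37·(-1.976219) = -0.716055
t=1.110000, y=-0.716055: f=-2.799472 → y ← -0.716055 + 0.37·(-2.799472) = -1.751860
t=1.480000, y=-1.751860: f=-3.686691 → y ← -1.751860 + 0.37·(-3.686691) = -3.115935
y(1.85) ≈ -3.1159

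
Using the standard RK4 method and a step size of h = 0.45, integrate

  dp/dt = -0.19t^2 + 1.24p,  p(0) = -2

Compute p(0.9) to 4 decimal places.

-6.1643

RK4: k1 = f(t_n, p_n); k2 = f(t_n + h/2, p_n + (h/2)·k1); k3 = f(t_n + h/2, p_n + (h/2)·k2); k4 = f(t_n + h, p_n + h·k3); p_{n+1} = p_n + (h/6)·(k1 + 2k2 + 2k3 + k4).
t=0.000000, p=-2.000000:
  k1 = f(0.000000, -2.000000) = -2.480000
  k2 = f(0.225000, -2.558000) = -3.181539
  k3 = f(0.225000, -2.715846) = -3.377268
  k4 = f(0.450000, -3.519771) = -4.402991
  p ← -2.000000 + (0.45/6)·(k1 + 2k2 + 2k3 + k4) = -3.500045
t=0.450000, p=-3.500045:
  k1 = f(0.450000, -3.500045) = -4.378531
  k2 = f(0.675000, -4.485215) = -5.648235
  k3 = f(0.675000, -4.770898) = -6.002483
  k4 = f(0.900000, -6.201162) = -7.843341
  p ← -3.500045 + (0.45/6)·(k1 + 2k2 + 2k3 + k4) = -6.164293
p(0.9) ≈ -6.1643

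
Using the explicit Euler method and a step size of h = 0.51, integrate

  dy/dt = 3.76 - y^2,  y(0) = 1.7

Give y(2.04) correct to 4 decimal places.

Euler: y_{n+1} = y_n + h·f(t_n, y_n).
t=0.000000, y=1.700000: f=0.870000 → y ← 1.700000 + 0.51·0.870000 = 2.143700
t=0.510000, y=2.143700: f=-0.835450 → y ← 2.143700 + 0.51·(-0.835450) = 1.717621
t=1.020000, y=1.717621: f=0.809779 → y ← 1.717621 + 0.51·0.809779 = 2.130608
t=1.530000, y=2.130608: f=-0.779491 → y ← 2.130608 + 0.51·(-0.779491) = 1.733068
y(2.04) ≈ 1.7331

1.7331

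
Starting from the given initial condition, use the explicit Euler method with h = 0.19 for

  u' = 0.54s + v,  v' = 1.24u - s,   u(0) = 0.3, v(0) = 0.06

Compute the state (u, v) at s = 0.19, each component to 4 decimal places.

0.3114, 0.1307

Euler on (u,v): u_{n+1} = u_n + h·u', v_{n+1} = v_n + h·v'.
0.000000: (0.300000, 0.060000); f=(0.060000, 0.372000) → (0.311400, 0.130680)
(u(0.19), v(0.19)) ≈ (0.3114, 0.1307)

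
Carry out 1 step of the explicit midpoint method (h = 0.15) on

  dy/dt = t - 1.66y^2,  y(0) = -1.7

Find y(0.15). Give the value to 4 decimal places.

-2.7452

Midpoint: k1 = f(t_n, y_n); k2 = f(t_n + h/2, y_n + (h/2)·k1); y_{n+1} = y_n + h·k2.
t=0.000000, y=-1.700000:
  k1 = f(0.000000, -1.700000) = -4.797400
  k2 = f(0.075000, -2.059805) = -6.968042
  y ← -1.700000 + 0.15·(-6.968042) = -2.745206
y(0.15) ≈ -2.7452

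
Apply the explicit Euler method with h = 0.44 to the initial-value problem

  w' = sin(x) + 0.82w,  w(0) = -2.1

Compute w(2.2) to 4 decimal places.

Euler: w_{n+1} = w_n + h·f(x_n, w_n).
x=0.000000, w=-2.100000: f=-1.722000 → w ← -2.100000 + 0.44·(-1.722000) = -2.857680
x=0.440000, w=-2.857680: f=-1.917358 → w ← -2.857680 + 0.44·(-1.917358) = -3.701318
x=0.880000, w=-3.701318: f=-2.264342 → w ← -3.701318 + 0.44·(-2.264342) = -4.697628
x=1.320000, w=-4.697628: f=-2.883340 → w ← -4.697628 + 0.44·(-2.883340) = -5.966297
x=1.760000, w=-5.966297: f=-3.910210 → w ← -5.966297 + 0.44·(-3.910210) = -7.686790
w(2.2) ≈ -7.6868

-7.6868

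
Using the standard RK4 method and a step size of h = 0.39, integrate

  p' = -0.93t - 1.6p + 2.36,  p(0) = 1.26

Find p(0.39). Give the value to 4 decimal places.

RK4: k1 = f(t_n, p_n); k2 = f(t_n + h/2, p_n + (h/2)·k1); k3 = f(t_n + h/2, p_n + (h/2)·k2); k4 = f(t_n + h, p_n + h·k3); p_{n+1} = p_n + (h/6)·(k1 + 2k2 + 2k3 + k4).
t=0.000000, p=1.260000:
  k1 = f(0.000000, 1.260000) = 0.344000
  k2 = f(0.195000, 1.327080) = 0.055322
  k3 = f(0.195000, 1.270788) = 0.145390
  k4 = f(0.390000, 1.316702) = -0.109423
  p ← 1.260000 + (0.39/6)·(k1 + 2k2 + 2k3 + k4) = 1.301340
p(0.39) ≈ 1.3013

1.3013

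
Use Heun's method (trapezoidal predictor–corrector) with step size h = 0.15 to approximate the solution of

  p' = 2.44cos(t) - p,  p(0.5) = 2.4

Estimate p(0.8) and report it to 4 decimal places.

2.2746

Heun: k1 = f(t_n, p_n); k2 = f(t_n + h, p_n + h·k1); p_{n+1} = p_n + (h/2)·(k1 + k2).
t=0.500000, p=2.400000:
  k1 = f(0.500000, 2.400000) = -0.258699
  k2 = f(0.650000, 2.361195) = -0.418751
  p ← 2.400000 + (0.15/2)·(-0.258699 + (-0.418751)) = 2.349191
t=0.650000, p=2.349191:
  k1 = f(0.650000, 2.349191) = -0.406747
  k2 = f(0.800000, 2.288179) = -0.588215
  p ← 2.349191 + (0.15/2)·(-0.406747 + (-0.588215)) = 2.274569
p(0.8) ≈ 2.2746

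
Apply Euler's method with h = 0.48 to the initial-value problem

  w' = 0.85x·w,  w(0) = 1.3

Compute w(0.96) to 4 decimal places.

Euler: w_{n+1} = w_n + h·f(x_n, w_n).
x=0.000000, w=1.300000: f=0.000000 → w ← 1.300000 + 0.48·0.000000 = 1.300000
x=0.480000, w=1.300000: f=0.530400 → w ← 1.300000 + 0.48·0.530400 = 1.554592
w(0.96) ≈ 1.5546

1.5546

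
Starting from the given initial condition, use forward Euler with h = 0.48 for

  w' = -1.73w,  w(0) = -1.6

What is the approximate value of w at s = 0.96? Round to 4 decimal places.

-0.0460

Euler: w_{n+1} = w_n + h·f(s_n, w_n).
s=0.000000, w=-1.600000: f=2.768000 → w ← -1.600000 + 0.48·2.768000 = -0.271360
s=0.480000, w=-0.271360: f=0.469453 → w ← -0.271360 + 0.48·0.469453 = -0.046023
w(0.96) ≈ -0.0460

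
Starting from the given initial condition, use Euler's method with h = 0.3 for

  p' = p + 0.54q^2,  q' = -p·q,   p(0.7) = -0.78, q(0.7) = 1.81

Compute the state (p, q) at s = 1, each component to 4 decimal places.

-0.4833, 2.2335

Euler on (p,q): p_{n+1} = p_n + h·p', q_{n+1} = q_n + h·q'.
0.700000: (-0.780000, 1.810000); f=(0.989094, 1.411800) → (-0.483272, 2.233540)
(p(1), q(1)) ≈ (-0.4833, 2.2335)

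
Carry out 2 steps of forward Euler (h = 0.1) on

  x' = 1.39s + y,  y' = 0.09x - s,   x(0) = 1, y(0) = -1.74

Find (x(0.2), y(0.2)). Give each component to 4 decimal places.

Euler on (x,y): x_{n+1} = x_n + h·x', y_{n+1} = y_n + h·y'.
0.000000: (1.000000, -1.740000); f=(-1.740000, 0.090000) → (0.826000, -1.731000)
0.100000: (0.826000, -1.731000); f=(-1.592000, -0.025660) → (0.666800, -1.733566)
(x(0.2), y(0.2)) ≈ (0.6668, -1.7336)

0.6668, -1.7336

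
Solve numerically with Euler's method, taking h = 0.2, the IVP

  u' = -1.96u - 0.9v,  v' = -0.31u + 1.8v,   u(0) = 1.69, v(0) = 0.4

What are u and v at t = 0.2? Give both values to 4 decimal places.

0.9555, 0.4392

Euler on (u,v): u_{n+1} = u_n + h·u', v_{n+1} = v_n + h·v'.
0.000000: (1.690000, 0.400000); f=(-3.672400, 0.196100) → (0.955520, 0.439220)
(u(0.2), v(0.2)) ≈ (0.9555, 0.4392)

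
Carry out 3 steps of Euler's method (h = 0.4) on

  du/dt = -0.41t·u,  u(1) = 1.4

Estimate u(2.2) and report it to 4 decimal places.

0.6355

Euler: u_{n+1} = u_n + h·f(t_n, u_n).
t=1.000000, u=1.400000: f=-0.574000 → u ← 1.400000 + 0.4·(-0.574000) = 1.170400
t=1.400000, u=1.170400: f=-0.671810 → u ← 1.170400 + 0.4·(-0.671810) = 0.901676
t=1.800000, u=0.901676: f=-0.665437 → u ← 0.901676 + 0.4·(-0.665437) = 0.635501
u(2.2) ≈ 0.6355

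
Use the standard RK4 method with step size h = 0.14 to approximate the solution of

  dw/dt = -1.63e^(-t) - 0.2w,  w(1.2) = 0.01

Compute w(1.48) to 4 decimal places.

-0.1070

RK4: k1 = f(t_n, w_n); k2 = f(t_n + h/2, w_n + (h/2)·k1); k3 = f(t_n + h/2, w_n + (h/2)·k2); k4 = f(t_n + h, w_n + h·k3); w_{n+1} = w_n + (h/6)·(k1 + 2k2 + 2k3 + k4).
t=1.200000, w=0.010000:
  k1 = f(1.200000, 0.010000) = -0.492947
  k2 = f(1.270000, -0.024506) = -0.452854
  k3 = f(1.270000, -0.021700) = -0.453416
  k4 = f(1.340000, -0.053478) = -0.416113
  w ← 0.010000 + (0.14/6)·(k1 + 2k2 + 2k3 + k4) = -0.053504
t=1.340000, w=-0.053504:
  k1 = f(1.340000, -0.053504) = -0.416108
  k2 = f(1.410000, -0.082632) = -0.381427
  k3 = f(1.410000, -0.080204) = -0.381913
  k4 = f(1.480000, -0.106972) = -0.349655
  w ← -0.053504 + (0.14/6)·(k1 + 2k2 + 2k3 + k4) = -0.106994
w(1.48) ≈ -0.1070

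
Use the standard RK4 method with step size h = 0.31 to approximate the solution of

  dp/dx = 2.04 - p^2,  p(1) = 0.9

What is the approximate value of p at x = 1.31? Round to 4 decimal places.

1.1829

RK4: k1 = f(x_n, p_n); k2 = f(x_n + h/2, p_n + (h/2)·k1); k3 = f(x_n + h/2, p_n + (h/2)·k2); k4 = f(x_n + h, p_n + h·k3); p_{n+1} = p_n + (h/6)·(k1 + 2k2 + 2k3 + k4).
x=1.000000, p=0.900000:
  k1 = f(1.000000, 0.900000) = 1.230000
  k2 = f(1.155000, 1.090650) = 0.850483
  k3 = f(1.155000, 1.031825) = 0.975338
  k4 = f(1.310000, 1.202355) = 0.594343
  p ← 0.900000 + (0.31/6)·(k1 + 2k2 + 2k3 + k4) = 1.182926
p(1.31) ≈ 1.1829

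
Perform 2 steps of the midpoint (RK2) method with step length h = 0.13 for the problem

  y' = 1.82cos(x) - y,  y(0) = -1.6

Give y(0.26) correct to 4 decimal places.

Midpoint: k1 = f(x_n, y_n); k2 = f(x_n + h/2, y_n + (h/2)·k1); y_{n+1} = y_n + h·k2.
x=0.000000, y=-1.600000:
  k1 = f(0.000000, -1.600000) = 3.420000
  k2 = f(0.065000, -1.377700) = 3.193857
  y ← -1.600000 + 0.13·3.193857 = -1.184799
x=0.130000, y=-1.184799:
  k1 = f(0.130000, -1.184799) = 2.989441
  k2 = f(0.195000, -0.990485) = 2.775992
  y ← -1.184799 + 0.13·2.775992 = -0.823920
y(0.26) ≈ -0.8239

-0.8239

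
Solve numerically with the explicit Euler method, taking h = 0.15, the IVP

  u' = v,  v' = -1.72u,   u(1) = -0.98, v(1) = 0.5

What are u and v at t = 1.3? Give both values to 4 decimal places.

-0.7921, 0.9863

Euler on (u,v): u_{n+1} = u_n + h·u', v_{n+1} = v_n + h·v'.
1.000000: (-0.980000, 0.500000); f=(0.500000, 1.685600) → (-0.905000, 0.752840)
1.150000: (-0.905000, 0.752840); f=(0.752840, 1.556600) → (-0.792074, 0.986330)
(u(1.3), v(1.3)) ≈ (-0.7921, 0.9863)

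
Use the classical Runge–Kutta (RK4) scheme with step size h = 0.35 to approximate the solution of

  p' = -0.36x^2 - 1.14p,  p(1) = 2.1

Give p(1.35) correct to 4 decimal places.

1.2619

RK4: k1 = f(x_n, p_n); k2 = f(x_n + h/2, p_n + (h/2)·k1); k3 = f(x_n + h/2, p_n + (h/2)·k2); k4 = f(x_n + h, p_n + h·k3); p_{n+1} = p_n + (h/6)·(k1 + 2k2 + 2k3 + k4).
x=1.000000, p=2.100000:
  k1 = f(1.000000, 2.100000) = -2.754000
  k2 = f(1.175000, 1.618050) = -2.341602
  k3 = f(1.175000, 1.690220) = -2.423875
  k4 = f(1.350000, 1.251644) = -2.082974
  p ← 2.100000 + (0.35/6)·(k1 + 2k2 + 2k3 + k4) = 1.261871
p(1.35) ≈ 1.2619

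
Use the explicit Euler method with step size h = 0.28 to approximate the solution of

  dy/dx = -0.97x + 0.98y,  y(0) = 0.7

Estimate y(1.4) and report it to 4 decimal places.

Euler: y_{n+1} = y_n + h·f(x_n, y_n).
x=0.000000, y=0.700000: f=0.686000 → y ← 0.700000 + 0.28·0.686000 = 0.892080
x=0.280000, y=0.892080: f=0.602638 → y ← 0.892080 + 0.28·0.602638 = 1.060819
x=0.560000, y=1.060819: f=0.496402 → y ← 1.060819 + 0.28·0.496402 = 1.199811
x=0.840000, y=1.199811: f=0.361015 → y ← 1.199811 + 0.28·0.361015 = 1.300896
x=1.120000, y=1.300896: f=0.188478 → y ← 1.300896 + 0.28·0.188478 = 1.353669
y(1.4) ≈ 1.3537

1.3537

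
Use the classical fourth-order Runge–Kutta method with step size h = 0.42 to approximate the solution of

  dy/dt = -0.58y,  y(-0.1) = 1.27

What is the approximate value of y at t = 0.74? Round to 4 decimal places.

0.7802

RK4: k1 = f(t_n, y_n); k2 = f(t_n + h/2, y_n + (h/2)·k1); k3 = f(t_n + h/2, y_n + (h/2)·k2); k4 = f(t_n + h, y_n + h·k3); y_{n+1} = y_n + (h/6)·(k1 + 2k2 + 2k3 + k4).
t=-0.100000, y=1.270000:
  k1 = f(-0.100000, 1.270000) = -0.736600
  k2 = f(0.110000, 1.115314) = -0.646882
  k3 = f(0.110000, 1.134155) = -0.657810
  k4 = f(0.320000, 0.993720) = -0.576358
  y ← 1.270000 + (0.42/6)·(k1 + 2k2 + 2k3 + k4) = 0.995436
t=0.320000, y=0.995436:
  k1 = f(0.320000, 0.995436) = -0.577353
  k2 = f(0.530000, 0.874192) = -0.507031
  k3 = f(0.530000, 0.888960) = -0.515597
  k4 = f(0.740000, 0.778886) = -0.451754
  y ← 0.995436 + (0.42/6)·(k1 + 2k2 + 2k3 + k4) = 0.780231
y(0.74) ≈ 0.7802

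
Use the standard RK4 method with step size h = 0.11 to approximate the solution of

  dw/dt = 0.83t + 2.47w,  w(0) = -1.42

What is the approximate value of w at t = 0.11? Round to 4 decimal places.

RK4: k1 = f(t_n, w_n); k2 = f(t_n + h/2, w_n + (h/2)·k1); k3 = f(t_n + h/2, w_n + (h/2)·k2); k4 = f(t_n + h, w_n + h·k3); w_{n+1} = w_n + (h/6)·(k1 + 2k2 + 2k3 + k4).
t=0.000000, w=-1.420000:
  k1 = f(0.000000, -1.420000) = -3.507400
  k2 = f(0.055000, -1.612907) = -3.938230
  k3 = f(0.055000, -1.636603) = -3.996759
  k4 = f(0.110000, -1.859643) = -4.502019
  w ← -1.420000 + (0.11/6)·(k1 + 2k2 + 2k3 + k4) = -1.857789
w(0.11) ≈ -1.8578

-1.8578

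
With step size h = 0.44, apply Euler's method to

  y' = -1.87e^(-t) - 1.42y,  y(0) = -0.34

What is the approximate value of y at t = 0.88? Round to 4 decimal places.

Euler: y_{n+1} = y_n + h·f(t_n, y_n).
t=0.000000, y=-0.340000: f=-1.387200 → y ← -0.340000 + 0.44·(-1.387200) = -0.950368
t=0.440000, y=-0.950368: f=0.145174 → y ← -0.950368 + 0.44·0.145174 = -0.886491
y(0.88) ≈ -0.8865

-0.8865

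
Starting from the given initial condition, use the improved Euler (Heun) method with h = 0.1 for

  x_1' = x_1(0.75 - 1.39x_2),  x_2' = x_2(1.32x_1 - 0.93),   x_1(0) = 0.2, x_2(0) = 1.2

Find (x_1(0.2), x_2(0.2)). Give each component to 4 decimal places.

Heun on (x_1,x_2): k1 = f(t_n, state_n); k2 = f(t_n + h, state_n + h·k1); state_{n+1} = state_n + (h/2)·(k1 + k2).
0.000000: (0.200000, 1.200000)
  k1 = (-0.183600, -0.799200)
  predictor → (0.181640, 1.120080)
  k2 = (-0.146567, -0.773119)
  → (0.183492, 1.121384)
0.100000: (0.183492, 1.121384)
  k1 = (-0.148394, -0.771278)
  predictor → (0.168652, 1.044256)
  k2 = (-0.118312, -0.738685)
  → (0.170156, 1.045886)
(x_1(0.2), x_2(0.2)) ≈ (0.1702, 1.0459)

0.1702, 1.0459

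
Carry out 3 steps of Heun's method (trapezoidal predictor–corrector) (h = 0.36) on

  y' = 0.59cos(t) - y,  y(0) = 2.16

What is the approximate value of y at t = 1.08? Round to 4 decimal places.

Heun: k1 = f(t_n, y_n); k2 = f(t_n + h, y_n + h·k1); y_{n+1} = y_n + (h/2)·(k1 + k2).
t=0.000000, y=2.160000:
  k1 = f(0.000000, 2.160000) = -1.570000
  k2 = f(0.360000, 1.594800) = -1.042621
  y ← 2.160000 + (0.36/2)·(-1.570000 + (-1.042621)) = 1.689728
t=0.360000, y=1.689728:
  k1 = f(0.360000, 1.689728) = -1.137549
  k2 = f(0.720000, 1.280211) = -0.836645
  y ← 1.689728 + (0.36/2)·(-1.137549 + (-0.836645)) = 1.334373
t=0.720000, y=1.334373:
  k1 = f(0.720000, 1.334373) = -0.890808
  k2 = f(1.080000, 1.013682) = -0.735599
  y ← 1.334373 + (0.36/2)·(-0.890808 + (-0.735599)) = 1.041620
y(1.08) ≈ 1.0416

1.0416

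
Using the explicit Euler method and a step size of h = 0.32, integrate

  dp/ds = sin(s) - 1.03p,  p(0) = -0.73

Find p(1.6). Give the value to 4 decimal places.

0.4997

Euler: p_{n+1} = p_n + h·f(s_n, p_n).
s=0.000000, p=-0.730000: f=0.751900 → p ← -0.730000 + 0.32·0.751900 = -0.489392
s=0.320000, p=-0.489392: f=0.818640 → p ← -0.489392 + 0.32·0.818640 = -0.227427
s=0.640000, p=-0.227427: f=0.831445 → p ← -0.227427 + 0.32·0.831445 = 0.038635
s=0.960000, p=0.038635: f=0.779397 → p ← 0.038635 + 0.32·0.779397 = 0.288042
s=1.280000, p=0.288042: f=0.661332 → p ← 0.288042 + 0.32·0.661332 = 0.499669
p(1.6) ≈ 0.4997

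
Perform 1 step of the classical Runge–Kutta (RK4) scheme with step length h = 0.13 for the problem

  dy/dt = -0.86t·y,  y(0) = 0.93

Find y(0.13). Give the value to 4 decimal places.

0.9233

RK4: k1 = f(t_n, y_n); k2 = f(t_n + h/2, y_n + (h/2)·k1); k3 = f(t_n + h/2, y_n + (h/2)·k2); k4 = f(t_n + h, y_n + h·k3); y_{n+1} = y_n + (h/6)·(k1 + 2k2 + 2k3 + k4).
t=0.000000, y=0.930000:
  k1 = f(0.000000, 0.930000) = 0.000000
  k2 = f(0.065000, 0.930000) = -0.051987
  k3 = f(0.065000, 0.926621) = -0.051798
  k4 = f(0.130000, 0.923266) = -0.103221
  y ← 0.930000 + (0.13/6)·(k1 + 2k2 + 2k3 + k4) = 0.923266
y(0.13) ≈ 0.9233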